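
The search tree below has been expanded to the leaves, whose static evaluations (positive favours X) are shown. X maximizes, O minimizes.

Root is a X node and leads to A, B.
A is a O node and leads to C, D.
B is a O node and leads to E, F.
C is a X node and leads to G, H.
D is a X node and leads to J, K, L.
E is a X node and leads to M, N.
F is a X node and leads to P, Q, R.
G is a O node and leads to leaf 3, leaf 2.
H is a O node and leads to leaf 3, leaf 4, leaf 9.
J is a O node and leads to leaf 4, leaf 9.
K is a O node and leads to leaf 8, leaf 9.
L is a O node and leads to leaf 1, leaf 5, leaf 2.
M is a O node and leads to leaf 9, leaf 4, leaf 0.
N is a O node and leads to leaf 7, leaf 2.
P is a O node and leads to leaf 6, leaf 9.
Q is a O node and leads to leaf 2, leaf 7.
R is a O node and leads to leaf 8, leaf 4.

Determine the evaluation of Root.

G (O): min(3, 2) = 2
H (O): min(3, 4, 9) = 3
C (X): max(2, 3) = 3
J (O): min(4, 9) = 4
K (O): min(8, 9) = 8
L (O): min(1, 5, 2) = 1
D (X): max(4, 8, 1) = 8
A (O): min(3, 8) = 3
M (O): min(9, 4, 0) = 0
N (O): min(7, 2) = 2
E (X): max(0, 2) = 2
P (O): min(6, 9) = 6
Q (O): min(2, 7) = 2
R (O): min(8, 4) = 4
F (X): max(6, 2, 4) = 6
B (O): min(2, 6) = 2
Root (X): max(3, 2) = 3

3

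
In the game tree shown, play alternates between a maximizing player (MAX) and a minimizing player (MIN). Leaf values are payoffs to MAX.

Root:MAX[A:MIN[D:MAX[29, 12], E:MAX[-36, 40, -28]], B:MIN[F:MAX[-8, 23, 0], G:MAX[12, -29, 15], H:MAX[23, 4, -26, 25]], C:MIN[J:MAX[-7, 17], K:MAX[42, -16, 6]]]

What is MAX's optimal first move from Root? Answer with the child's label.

D (MAX): max(29, 12) = 29
E (MAX): max(-36, 40, -28) = 40
A (MIN): min(29, 40) = 29
F (MAX): max(-8, 23, 0) = 23
G (MAX): max(12, -29, 15) = 15
H (MAX): max(23, 4, -26, 25) = 25
B (MIN): min(23, 15, 25) = 15
J (MAX): max(-7, 17) = 17
K (MAX): max(42, -16, 6) = 42
C (MIN): min(17, 42) = 17
Root (MAX): max(29, 15, 17) = 29
MAX at Root wants the highest of {A=29, B=15, C=17}, so chooses A.

A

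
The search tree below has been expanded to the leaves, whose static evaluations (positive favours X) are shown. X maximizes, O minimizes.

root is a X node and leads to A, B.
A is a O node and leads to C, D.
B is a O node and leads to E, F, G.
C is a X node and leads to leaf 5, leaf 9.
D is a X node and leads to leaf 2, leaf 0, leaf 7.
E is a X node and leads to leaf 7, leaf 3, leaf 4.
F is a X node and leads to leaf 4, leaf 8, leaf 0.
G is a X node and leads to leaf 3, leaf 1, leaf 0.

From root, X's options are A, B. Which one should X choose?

C (X): max(5, 9) = 9
D (X): max(2, 0, 7) = 7
A (O): min(9, 7) = 7
E (X): max(7, 3, 4) = 7
F (X): max(4, 8, 0) = 8
G (X): max(3, 1, 0) = 3
B (O): min(7, 8, 3) = 3
root (X): max(7, 3) = 7
X at root wants the highest of {A=7, B=3}, so chooses A.

A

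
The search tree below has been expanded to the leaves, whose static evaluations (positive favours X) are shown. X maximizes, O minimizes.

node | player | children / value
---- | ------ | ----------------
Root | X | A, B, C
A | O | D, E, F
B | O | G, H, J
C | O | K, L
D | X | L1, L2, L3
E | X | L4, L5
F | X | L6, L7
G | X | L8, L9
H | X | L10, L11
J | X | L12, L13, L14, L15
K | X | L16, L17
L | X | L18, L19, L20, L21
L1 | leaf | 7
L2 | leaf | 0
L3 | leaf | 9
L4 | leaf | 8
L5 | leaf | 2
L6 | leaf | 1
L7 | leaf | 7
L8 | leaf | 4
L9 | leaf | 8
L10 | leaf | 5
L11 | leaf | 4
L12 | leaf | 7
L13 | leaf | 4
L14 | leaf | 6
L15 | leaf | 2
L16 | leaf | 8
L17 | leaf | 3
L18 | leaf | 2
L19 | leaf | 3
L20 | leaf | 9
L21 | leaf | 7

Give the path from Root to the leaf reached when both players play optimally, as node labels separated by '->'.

Root -> C -> K -> L16

D (X): max(7, 0, 9) = 9
E (X): max(8, 2) = 8
F (X): max(1, 7) = 7
A (O): min(9, 8, 7) = 7
G (X): max(4, 8) = 8
H (X): max(5, 4) = 5
J (X): max(7, 4, 6, 2) = 7
B (O): min(8, 5, 7) = 5
K (X): max(8, 3) = 8
L (X): max(2, 3, 9, 7) = 9
C (O): min(8, 9) = 8
Root (X): max(7, 5, 8) = 8
At Root, X picks C (highest: 8).
At C, O picks K (lowest: 8).
At K, X picks L16 (highest: 8).
Terminal value 8.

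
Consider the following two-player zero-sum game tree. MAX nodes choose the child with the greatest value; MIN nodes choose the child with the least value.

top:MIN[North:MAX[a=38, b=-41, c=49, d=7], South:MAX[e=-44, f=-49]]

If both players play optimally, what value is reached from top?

-44

North (MAX): max(38, -41, 49, 7) = 49
South (MAX): max(-44, -49) = -44
top (MIN): min(49, -44) = -44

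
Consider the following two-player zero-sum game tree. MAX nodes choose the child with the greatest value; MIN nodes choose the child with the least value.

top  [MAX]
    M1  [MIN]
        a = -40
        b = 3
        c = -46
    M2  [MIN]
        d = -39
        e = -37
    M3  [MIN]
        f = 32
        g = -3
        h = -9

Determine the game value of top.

M1 (MIN): min(-40, 3, -46) = -46
M2 (MIN): min(-39, -37) = -39
M3 (MIN): min(32, -3, -9) = -9
top (MAX): max(-46, -39, -9) = -9

-9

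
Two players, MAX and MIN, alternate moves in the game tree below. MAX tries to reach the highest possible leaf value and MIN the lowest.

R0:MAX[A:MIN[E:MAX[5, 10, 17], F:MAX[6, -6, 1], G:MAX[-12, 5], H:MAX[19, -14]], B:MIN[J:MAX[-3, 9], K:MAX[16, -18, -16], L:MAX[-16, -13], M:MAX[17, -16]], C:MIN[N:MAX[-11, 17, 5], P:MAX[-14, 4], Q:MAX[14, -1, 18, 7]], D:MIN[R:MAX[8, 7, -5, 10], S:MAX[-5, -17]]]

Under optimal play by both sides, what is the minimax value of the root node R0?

E (MAX): max(5, 10, 17) = 17
F (MAX): max(6, -6, 1) = 6
G (MAX): max(-12, 5) = 5
H (MAX): max(19, -14) = 19
A (MIN): min(17, 6, 5, 19) = 5
J (MAX): max(-3, 9) = 9
K (MAX): max(16, -18, -16) = 16
L (MAX): max(-16, -13) = -13
M (MAX): max(17, -16) = 17
B (MIN): min(9, 16, -13, 17) = -13
N (MAX): max(-11, 17, 5) = 17
P (MAX): max(-14, 4) = 4
Q (MAX): max(14, -1, 18, 7) = 18
C (MIN): min(17, 4, 18) = 4
R (MAX): max(8, 7, -5, 10) = 10
S (MAX): max(-5, -17) = -5
D (MIN): min(10, -5) = -5
R0 (MAX): max(5, -13, 4, -5) = 5

5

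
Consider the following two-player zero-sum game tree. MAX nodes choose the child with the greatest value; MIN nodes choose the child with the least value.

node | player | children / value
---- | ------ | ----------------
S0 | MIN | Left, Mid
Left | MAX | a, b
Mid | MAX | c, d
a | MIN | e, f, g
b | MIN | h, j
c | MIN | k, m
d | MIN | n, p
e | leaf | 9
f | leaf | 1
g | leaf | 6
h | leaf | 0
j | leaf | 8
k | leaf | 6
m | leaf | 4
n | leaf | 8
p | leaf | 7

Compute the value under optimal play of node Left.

a (MIN): min(9, 1, 6) = 1
b (MIN): min(0, 8) = 0
Left (MAX): max(1, 0) = 1

1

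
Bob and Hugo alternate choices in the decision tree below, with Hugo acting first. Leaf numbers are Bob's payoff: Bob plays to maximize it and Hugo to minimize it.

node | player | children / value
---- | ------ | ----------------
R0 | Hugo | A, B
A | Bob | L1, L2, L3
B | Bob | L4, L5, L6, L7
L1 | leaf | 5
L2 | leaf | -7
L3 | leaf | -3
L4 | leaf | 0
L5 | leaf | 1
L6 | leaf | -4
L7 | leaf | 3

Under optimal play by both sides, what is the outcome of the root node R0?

3

A (Bob): max(5, -7, -3) = 5
B (Bob): max(0, 1, -4, 3) = 3
R0 (Hugo): min(5, 3) = 3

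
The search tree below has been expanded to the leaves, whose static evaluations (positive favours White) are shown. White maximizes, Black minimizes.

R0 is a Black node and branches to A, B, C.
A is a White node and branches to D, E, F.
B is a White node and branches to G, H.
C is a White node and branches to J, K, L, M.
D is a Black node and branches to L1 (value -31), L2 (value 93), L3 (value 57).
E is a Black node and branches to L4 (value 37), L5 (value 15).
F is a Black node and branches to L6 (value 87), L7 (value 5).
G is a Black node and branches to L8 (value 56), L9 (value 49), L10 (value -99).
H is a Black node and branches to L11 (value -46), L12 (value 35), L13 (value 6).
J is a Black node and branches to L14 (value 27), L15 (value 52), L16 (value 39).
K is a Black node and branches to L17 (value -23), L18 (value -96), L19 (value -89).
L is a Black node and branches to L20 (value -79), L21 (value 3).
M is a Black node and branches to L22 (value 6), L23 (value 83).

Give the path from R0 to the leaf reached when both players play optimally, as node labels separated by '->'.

D (Black): min(-31, 93, 57) = -31
E (Black): min(37, 15) = 15
F (Black): min(87, 5) = 5
A (White): max(-31, 15, 5) = 15
G (Black): min(56, 49, -99) = -99
H (Black): min(-46, 35, 6) = -46
B (White): max(-99, -46) = -46
J (Black): min(27, 52, 39) = 27
K (Black): min(-23, -96, -89) = -96
L (Black): min(-79, 3) = -79
M (Black): min(6, 83) = 6
C (White): max(27, -96, -79, 6) = 27
R0 (Black): min(15, -46, 27) = -46
At R0, Black picks B (lowest: -46).
At B, White picks H (highest: -46).
At H, Black picks L11 (lowest: -46).
Terminal value -46.

R0 -> B -> H -> L11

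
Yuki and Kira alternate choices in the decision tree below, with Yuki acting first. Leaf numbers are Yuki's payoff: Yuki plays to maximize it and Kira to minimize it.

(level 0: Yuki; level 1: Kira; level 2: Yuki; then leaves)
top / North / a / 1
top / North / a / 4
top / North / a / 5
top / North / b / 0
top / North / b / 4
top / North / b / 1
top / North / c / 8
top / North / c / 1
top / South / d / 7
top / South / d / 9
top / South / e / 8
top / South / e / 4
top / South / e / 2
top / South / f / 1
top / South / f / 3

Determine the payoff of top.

a (Yuki): max(1, 4, 5) = 5
b (Yuki): max(0, 4, 1) = 4
c (Yuki): max(8, 1) = 8
North (Kira): min(5, 4, 8) = 4
d (Yuki): max(7, 9) = 9
e (Yuki): max(8, 4, 2) = 8
f (Yuki): max(1, 3) = 3
South (Kira): min(9, 8, 3) = 3
top (Yuki): max(4, 3) = 4

4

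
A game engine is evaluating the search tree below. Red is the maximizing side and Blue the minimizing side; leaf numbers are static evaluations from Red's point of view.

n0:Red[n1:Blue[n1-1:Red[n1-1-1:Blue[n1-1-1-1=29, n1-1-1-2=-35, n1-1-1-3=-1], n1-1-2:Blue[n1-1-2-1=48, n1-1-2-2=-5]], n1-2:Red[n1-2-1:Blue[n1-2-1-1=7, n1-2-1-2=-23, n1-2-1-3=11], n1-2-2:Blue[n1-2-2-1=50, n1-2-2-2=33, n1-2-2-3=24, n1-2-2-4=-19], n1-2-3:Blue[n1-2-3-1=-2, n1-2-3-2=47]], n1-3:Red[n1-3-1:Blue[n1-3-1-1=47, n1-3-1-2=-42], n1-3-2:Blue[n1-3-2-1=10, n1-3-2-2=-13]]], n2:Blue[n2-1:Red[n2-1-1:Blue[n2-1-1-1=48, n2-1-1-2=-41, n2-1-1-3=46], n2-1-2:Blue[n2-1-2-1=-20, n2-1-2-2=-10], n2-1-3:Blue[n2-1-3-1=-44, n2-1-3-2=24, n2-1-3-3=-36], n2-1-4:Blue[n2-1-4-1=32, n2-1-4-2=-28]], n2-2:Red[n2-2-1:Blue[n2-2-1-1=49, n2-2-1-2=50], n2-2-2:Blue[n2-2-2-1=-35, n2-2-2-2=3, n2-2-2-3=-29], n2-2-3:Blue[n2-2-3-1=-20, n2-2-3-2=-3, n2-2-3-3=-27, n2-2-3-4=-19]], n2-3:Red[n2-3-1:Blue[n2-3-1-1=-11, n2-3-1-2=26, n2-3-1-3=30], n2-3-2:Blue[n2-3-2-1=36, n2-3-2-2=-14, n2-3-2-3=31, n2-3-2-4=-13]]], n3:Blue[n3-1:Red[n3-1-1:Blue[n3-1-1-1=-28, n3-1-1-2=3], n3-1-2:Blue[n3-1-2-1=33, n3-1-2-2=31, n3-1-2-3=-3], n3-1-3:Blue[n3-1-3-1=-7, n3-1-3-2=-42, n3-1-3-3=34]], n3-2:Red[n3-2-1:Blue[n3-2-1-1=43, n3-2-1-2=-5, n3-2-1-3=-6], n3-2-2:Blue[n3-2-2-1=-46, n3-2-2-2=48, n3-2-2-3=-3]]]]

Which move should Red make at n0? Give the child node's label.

n3

n1-1-1 (Blue): min(29, -35, -1) = -35
n1-1-2 (Blue): min(48, -5) = -5
n1-1 (Red): max(-35, -5) = -5
n1-2-1 (Blue): min(7, -23, 11) = -23
n1-2-2 (Blue): min(50, 33, 24, -19) = -19
n1-2-3 (Blue): min(-2, 47) = -2
n1-2 (Red): max(-23, -19, -2) = -2
n1-3-1 (Blue): min(47, -42) = -42
n1-3-2 (Blue): min(10, -13) = -13
n1-3 (Red): max(-42, -13) = -13
n1 (Blue): min(-5, -2, -13) = -13
n2-1-1 (Blue): min(48, -41, 46) = -41
n2-1-2 (Blue): min(-20, -10) = -20
n2-1-3 (Blue): min(-44, 24, -36) = -44
n2-1-4 (Blue): min(32, -28) = -28
n2-1 (Red): max(-41, -20, -44, -28) = -20
n2-2-1 (Blue): min(49, 50) = 49
n2-2-2 (Blue): min(-35, 3, -29) = -35
n2-2-3 (Blue): min(-20, -3, -27, -19) = -27
n2-2 (Red): max(49, -35, -27) = 49
n2-3-1 (Blue): min(-11, 26, 30) = -11
n2-3-2 (Blue): min(36, -14, 31, -13) = -14
n2-3 (Red): max(-11, -14) = -11
n2 (Blue): min(-20, 49, -11) = -20
n3-1-1 (Blue): min(-28, 3) = -28
n3-1-2 (Blue): min(33, 31, -3) = -3
n3-1-3 (Blue): min(-7, -42, 34) = -42
n3-1 (Red): max(-28, -3, -42) = -3
n3-2-1 (Blue): min(43, -5, -6) = -6
n3-2-2 (Blue): min(-46, 48, -3) = -46
n3-2 (Red): max(-6, -46) = -6
n3 (Blue): min(-3, -6) = -6
n0 (Red): max(-13, -20, -6) = -6
Red at n0 wants the highest of {n1=-13, n2=-20, n3=-6}, so chooses n3.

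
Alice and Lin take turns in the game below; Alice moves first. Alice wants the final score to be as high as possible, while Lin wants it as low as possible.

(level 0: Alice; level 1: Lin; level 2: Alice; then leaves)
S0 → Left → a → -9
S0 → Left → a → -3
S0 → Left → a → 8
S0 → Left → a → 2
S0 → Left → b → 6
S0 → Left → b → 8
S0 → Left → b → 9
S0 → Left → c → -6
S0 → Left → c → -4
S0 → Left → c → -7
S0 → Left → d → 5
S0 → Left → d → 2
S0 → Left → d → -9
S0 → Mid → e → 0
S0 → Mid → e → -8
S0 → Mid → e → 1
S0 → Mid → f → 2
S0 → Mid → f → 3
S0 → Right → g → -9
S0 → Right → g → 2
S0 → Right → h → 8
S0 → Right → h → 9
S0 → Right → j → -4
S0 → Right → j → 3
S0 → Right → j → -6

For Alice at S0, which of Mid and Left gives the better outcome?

e (Alice): max(0, -8, 1) = 1
f (Alice): max(2, 3) = 3
Mid (Lin): min(1, 3) = 1
a (Alice): max(-9, -3, 8, 2) = 8
b (Alice): max(6, 8, 9) = 9
c (Alice): max(-6, -4, -7) = -4
d (Alice): max(5, 2, -9) = 5
Left (Lin): min(8, 9, -4, 5) = -4
Alice prefers the higher value; Mid=1, Left=-4. Mid is better since 1 > -4.

Mid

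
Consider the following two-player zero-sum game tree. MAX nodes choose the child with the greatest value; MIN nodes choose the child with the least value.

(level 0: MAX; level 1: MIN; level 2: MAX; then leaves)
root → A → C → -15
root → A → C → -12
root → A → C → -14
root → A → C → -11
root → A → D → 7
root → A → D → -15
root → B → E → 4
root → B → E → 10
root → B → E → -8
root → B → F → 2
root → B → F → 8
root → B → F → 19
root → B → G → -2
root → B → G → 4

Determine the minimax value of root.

4

C (MAX): max(-15, -12, -14, -11) = -11
D (MAX): max(7, -15) = 7
A (MIN): min(-11, 7) = -11
E (MAX): max(4, 10, -8) = 10
F (MAX): max(2, 8, 19) = 19
G (MAX): max(-2, 4) = 4
B (MIN): min(10, 19, 4) = 4
root (MAX): max(-11, 4) = 4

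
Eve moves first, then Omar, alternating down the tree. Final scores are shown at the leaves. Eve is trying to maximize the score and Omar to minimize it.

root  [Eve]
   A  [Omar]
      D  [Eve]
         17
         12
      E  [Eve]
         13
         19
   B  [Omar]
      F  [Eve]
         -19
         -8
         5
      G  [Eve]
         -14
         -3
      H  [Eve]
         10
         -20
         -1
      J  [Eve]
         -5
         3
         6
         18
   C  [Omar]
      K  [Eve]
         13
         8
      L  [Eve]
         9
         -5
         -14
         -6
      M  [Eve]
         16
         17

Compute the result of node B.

F (Eve): max(-19, -8, 5) = 5
G (Eve): max(-14, -3) = -3
H (Eve): max(10, -20, -1) = 10
J (Eve): max(-5, 3, 6, 18) = 18
B (Omar): min(5, -3, 10, 18) = -3

-3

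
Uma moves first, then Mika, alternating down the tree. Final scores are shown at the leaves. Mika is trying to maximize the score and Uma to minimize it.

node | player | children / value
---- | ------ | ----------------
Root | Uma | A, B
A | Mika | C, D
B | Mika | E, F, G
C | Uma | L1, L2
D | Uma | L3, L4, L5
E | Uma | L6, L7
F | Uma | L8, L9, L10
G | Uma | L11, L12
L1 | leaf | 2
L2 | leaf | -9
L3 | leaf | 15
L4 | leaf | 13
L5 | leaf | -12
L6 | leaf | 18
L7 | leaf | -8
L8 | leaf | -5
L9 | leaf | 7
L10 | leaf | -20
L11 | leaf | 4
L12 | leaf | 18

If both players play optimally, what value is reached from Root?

-9

C (Uma): min(2, -9) = -9
D (Uma): min(15, 13, -12) = -12
A (Mika): max(-9, -12) = -9
E (Uma): min(18, -8) = -8
F (Uma): min(-5, 7, -20) = -20
G (Uma): min(4, 18) = 4
B (Mika): max(-8, -20, 4) = 4
Root (Uma): min(-9, 4) = -9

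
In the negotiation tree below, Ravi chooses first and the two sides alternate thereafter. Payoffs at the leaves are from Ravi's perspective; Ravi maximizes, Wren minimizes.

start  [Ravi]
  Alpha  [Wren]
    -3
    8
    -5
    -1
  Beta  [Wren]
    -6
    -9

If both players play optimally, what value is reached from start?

-5

Alpha (Wren): min(-3, 8, -5, -1) = -5
Beta (Wren): min(-6, -9) = -9
start (Ravi): max(-5, -9) = -5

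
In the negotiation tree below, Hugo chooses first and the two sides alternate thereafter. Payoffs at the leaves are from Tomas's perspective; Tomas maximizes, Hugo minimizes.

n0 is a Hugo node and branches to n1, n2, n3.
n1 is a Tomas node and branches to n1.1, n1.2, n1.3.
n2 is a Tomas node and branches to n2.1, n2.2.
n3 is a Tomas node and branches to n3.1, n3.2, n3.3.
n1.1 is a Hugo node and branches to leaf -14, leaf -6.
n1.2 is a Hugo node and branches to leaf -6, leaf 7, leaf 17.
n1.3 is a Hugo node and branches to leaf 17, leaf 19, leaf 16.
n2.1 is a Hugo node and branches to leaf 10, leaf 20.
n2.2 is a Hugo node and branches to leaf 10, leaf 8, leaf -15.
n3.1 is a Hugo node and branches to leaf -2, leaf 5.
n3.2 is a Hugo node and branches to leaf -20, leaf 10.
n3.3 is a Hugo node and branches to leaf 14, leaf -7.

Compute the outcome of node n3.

n3.1 (Hugo): min(-2, 5) = -2
n3.2 (Hugo): min(-20, 10) = -20
n3.3 (Hugo): min(14, -7) = -7
n3 (Tomas): max(-2, -20, -7) = -2

-2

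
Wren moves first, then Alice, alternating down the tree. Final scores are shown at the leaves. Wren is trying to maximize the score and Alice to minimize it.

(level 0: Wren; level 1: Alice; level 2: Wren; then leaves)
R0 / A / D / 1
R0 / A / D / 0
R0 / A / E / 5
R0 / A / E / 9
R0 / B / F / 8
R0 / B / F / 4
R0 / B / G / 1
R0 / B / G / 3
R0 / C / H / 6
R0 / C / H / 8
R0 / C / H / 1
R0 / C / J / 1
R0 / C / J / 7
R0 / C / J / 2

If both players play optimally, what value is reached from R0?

D (Wren): max(1, 0) = 1
E (Wren): max(5, 9) = 9
A (Alice): min(1, 9) = 1
F (Wren): max(8, 4) = 8
G (Wren): max(1, 3) = 3
B (Alice): min(8, 3) = 3
H (Wren): max(6, 8, 1) = 8
J (Wren): max(1, 7, 2) = 7
C (Alice): min(8, 7) = 7
R0 (Wren): max(1, 3, 7) = 7

7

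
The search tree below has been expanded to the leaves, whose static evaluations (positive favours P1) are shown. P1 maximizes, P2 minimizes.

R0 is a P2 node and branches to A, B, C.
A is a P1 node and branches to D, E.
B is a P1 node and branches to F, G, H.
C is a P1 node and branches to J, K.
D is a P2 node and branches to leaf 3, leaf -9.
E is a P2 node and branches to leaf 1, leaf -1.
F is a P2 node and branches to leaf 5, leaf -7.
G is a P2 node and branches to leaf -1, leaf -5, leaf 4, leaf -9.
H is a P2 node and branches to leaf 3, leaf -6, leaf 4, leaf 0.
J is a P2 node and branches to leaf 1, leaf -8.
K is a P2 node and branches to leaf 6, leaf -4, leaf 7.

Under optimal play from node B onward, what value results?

F (P2): min(5, -7) = -7
G (P2): min(-1, -5, 4, -9) = -9
H (P2): min(3, -6, 4, 0) = -6
B (P1): max(-7, -9, -6) = -6

-6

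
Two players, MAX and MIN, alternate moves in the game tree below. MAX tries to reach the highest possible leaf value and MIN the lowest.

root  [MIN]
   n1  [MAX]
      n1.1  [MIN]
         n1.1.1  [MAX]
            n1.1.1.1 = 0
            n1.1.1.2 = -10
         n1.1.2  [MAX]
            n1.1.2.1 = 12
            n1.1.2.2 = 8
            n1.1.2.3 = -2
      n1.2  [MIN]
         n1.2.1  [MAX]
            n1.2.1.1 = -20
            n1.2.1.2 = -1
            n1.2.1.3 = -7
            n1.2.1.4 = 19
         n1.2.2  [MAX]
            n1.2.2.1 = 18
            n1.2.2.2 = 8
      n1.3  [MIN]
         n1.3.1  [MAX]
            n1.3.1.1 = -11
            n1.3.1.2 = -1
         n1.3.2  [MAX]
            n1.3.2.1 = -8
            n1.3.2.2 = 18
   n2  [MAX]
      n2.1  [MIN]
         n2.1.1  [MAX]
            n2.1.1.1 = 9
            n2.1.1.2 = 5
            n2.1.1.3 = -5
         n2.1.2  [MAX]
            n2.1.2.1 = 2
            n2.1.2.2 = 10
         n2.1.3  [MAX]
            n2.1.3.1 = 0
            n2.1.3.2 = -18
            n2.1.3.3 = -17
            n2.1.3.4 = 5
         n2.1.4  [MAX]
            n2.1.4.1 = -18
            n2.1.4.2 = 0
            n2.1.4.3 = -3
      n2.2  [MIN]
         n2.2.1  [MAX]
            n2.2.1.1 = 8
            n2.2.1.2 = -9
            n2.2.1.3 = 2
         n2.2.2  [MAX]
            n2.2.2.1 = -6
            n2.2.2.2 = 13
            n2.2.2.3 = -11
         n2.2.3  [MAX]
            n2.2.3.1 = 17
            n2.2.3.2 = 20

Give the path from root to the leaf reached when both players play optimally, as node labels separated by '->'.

n1.1.1 (MAX): max(0, -10) = 0
n1.1.2 (MAX): max(12, 8, -2) = 12
n1.1 (MIN): min(0, 12) = 0
n1.2.1 (MAX): max(-20, -1, -7, 19) = 19
n1.2.2 (MAX): max(18, 8) = 18
n1.2 (MIN): min(19, 18) = 18
n1.3.1 (MAX): max(-11, -1) = -1
n1.3.2 (MAX): max(-8, 18) = 18
n1.3 (MIN): min(-1, 18) = -1
n1 (MAX): max(0, 18, -1) = 18
n2.1.1 (MAX): max(9, 5, -5) = 9
n2.1.2 (MAX): max(2, 10) = 10
n2.1.3 (MAX): max(0, -18, -17, 5) = 5
n2.1.4 (MAX): max(-18, 0, -3) = 0
n2.1 (MIN): min(9, 10, 5, 0) = 0
n2.2.1 (MAX): max(8, -9, 2) = 8
n2.2.2 (MAX): max(-6, 13, -11) = 13
n2.2.3 (MAX): max(17, 20) = 20
n2.2 (MIN): min(8, 13, 20) = 8
n2 (MAX): max(0, 8) = 8
root (MIN): min(18, 8) = 8
At root, MIN picks n2 (lowest: 8).
At n2, MAX picks n2.2 (highest: 8).
At n2.2, MIN picks n2.2.1 (lowest: 8).
At n2.2.1, MAX picks n2.2.1.1 (highest: 8).
Terminal value 8.

root -> n2 -> n2.2 -> n2.2.1 -> n2.2.1.1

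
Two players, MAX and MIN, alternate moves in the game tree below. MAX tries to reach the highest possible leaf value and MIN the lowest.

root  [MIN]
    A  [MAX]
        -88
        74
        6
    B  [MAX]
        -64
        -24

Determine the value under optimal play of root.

-24

A (MAX): max(-88, 74, 6) = 74
B (MAX): max(-64, -24) = -24
root (MIN): min(74, -24) = -24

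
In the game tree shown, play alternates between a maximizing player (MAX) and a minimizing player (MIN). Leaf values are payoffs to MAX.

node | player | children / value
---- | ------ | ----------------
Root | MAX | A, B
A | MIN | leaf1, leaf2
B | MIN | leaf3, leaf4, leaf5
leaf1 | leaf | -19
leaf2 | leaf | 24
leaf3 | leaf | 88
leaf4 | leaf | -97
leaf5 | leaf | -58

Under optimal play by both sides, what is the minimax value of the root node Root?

-19

A (MIN): min(-19, 24) = -19
B (MIN): min(88, -97, -58) = -97
Root (MAX): max(-19, -97) = -19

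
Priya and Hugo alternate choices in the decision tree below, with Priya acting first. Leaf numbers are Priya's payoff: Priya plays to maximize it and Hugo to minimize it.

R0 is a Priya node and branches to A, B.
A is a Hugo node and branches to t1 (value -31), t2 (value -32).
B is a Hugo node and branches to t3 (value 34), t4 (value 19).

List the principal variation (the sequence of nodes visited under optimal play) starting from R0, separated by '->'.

R0 -> B -> t4

A (Hugo): min(-31, -32) = -32
B (Hugo): min(34, 19) = 19
R0 (Priya): max(-32, 19) = 19
At R0, Priya picks B (highest: 19).
At B, Hugo picks t4 (lowest: 19).
Terminal value 19.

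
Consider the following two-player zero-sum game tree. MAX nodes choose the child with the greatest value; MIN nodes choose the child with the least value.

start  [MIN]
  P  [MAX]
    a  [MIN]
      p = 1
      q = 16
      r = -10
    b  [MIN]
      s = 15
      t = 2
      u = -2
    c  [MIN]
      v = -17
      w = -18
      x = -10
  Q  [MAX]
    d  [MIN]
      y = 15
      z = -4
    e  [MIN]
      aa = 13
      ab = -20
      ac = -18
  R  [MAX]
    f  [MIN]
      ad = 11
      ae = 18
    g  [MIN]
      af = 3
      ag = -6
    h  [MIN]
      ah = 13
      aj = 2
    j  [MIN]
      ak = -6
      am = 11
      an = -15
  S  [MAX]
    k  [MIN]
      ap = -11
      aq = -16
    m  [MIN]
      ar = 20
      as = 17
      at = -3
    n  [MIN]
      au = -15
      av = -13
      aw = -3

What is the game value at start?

a (MIN): min(1, 16, -10) = -10
b (MIN): min(15, 2, -2) = -2
c (MIN): min(-17, -18, -10) = -18
P (MAX): max(-10, -2, -18) = -2
d (MIN): min(15, -4) = -4
e (MIN): min(13, -20, -18) = -20
Q (MAX): max(-4, -20) = -4
f (MIN): min(11, 18) = 11
g (MIN): min(3, -6) = -6
h (MIN): min(13, 2) = 2
j (MIN): min(-6, 11, -15) = -15
R (MAX): max(11, -6, 2, -15) = 11
k (MIN): min(-11, -16) = -16
m (MIN): min(20, 17, -3) = -3
n (MIN): min(-15, -13, -3) = -15
S (MAX): max(-16, -3, -15) = -3
start (MIN): min(-2, -4, 11, -3) = -4

-4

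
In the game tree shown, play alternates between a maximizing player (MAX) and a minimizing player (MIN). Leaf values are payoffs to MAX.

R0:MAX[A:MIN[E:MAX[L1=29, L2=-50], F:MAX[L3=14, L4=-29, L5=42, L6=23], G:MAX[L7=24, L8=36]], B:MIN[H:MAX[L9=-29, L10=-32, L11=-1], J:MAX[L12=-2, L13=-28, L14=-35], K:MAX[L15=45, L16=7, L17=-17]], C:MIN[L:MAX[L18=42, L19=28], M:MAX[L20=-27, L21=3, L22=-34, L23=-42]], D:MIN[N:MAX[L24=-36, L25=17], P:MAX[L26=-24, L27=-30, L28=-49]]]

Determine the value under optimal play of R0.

29

E (MAX): max(29, -50) = 29
F (MAX): max(14, -29, 42, 23) = 42
G (MAX): max(24, 36) = 36
A (MIN): min(29, 42, 36) = 29
H (MAX): max(-29, -32, -1) = -1
J (MAX): max(-2, -28, -35) = -2
K (MAX): max(45, 7, -17) = 45
B (MIN): min(-1, -2, 45) = -2
L (MAX): max(42, 28) = 42
M (MAX): max(-27, 3, -34, -42) = 3
C (MIN): min(42, 3) = 3
N (MAX): max(-36, 17) = 17
P (MAX): max(-24, -30, -49) = -24
D (MIN): min(17, -24) = -24
R0 (MAX): max(29, -2, 3, -24) = 29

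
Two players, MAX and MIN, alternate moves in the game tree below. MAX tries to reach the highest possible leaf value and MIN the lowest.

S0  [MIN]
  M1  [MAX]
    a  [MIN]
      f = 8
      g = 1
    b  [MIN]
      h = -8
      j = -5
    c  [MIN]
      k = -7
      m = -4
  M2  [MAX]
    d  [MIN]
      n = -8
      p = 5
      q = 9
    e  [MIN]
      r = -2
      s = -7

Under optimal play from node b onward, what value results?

b (MIN): min(-8, -5) = -8

-8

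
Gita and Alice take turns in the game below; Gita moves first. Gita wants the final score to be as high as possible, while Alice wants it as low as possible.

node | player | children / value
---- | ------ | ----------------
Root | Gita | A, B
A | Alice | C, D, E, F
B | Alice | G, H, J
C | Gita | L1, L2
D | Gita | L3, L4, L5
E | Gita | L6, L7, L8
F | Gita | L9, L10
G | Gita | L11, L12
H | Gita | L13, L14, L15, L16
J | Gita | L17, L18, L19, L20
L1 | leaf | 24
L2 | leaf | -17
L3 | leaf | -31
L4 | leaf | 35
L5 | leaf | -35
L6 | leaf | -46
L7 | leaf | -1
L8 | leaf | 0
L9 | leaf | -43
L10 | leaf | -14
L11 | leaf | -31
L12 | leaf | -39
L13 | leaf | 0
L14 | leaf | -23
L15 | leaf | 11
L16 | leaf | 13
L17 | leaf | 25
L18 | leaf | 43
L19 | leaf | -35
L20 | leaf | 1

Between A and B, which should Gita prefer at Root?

C (Gita): max(24, -17) = 24
D (Gita): max(-31, 35, -35) = 35
E (Gita): max(-46, -1, 0) = 0
F (Gita): max(-43, -14) = -14
A (Alice): min(24, 35, 0, -14) = -14
G (Gita): max(-31, -39) = -31
H (Gita): max(0, -23, 11, 13) = 13
J (Gita): max(25, 43, -35, 1) = 43
B (Alice): min(-31, 13, 43) = -31
Gita prefers the higher value; A=-14, B=-31. A is better since -14 > -31.

A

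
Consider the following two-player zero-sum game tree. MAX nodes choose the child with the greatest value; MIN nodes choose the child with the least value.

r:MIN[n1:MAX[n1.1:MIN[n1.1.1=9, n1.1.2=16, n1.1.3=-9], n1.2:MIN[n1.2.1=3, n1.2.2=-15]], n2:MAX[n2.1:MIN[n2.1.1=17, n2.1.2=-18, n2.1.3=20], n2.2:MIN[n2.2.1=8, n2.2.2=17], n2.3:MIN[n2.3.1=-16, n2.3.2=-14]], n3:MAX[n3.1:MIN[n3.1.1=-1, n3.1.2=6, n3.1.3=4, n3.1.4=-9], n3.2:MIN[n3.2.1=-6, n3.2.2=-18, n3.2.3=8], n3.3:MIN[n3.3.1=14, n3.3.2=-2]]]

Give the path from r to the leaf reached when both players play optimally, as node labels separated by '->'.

n1.1 (MIN): min(9, 16, -9) = -9
n1.2 (MIN): min(3, -15) = -15
n1 (MAX): max(-9, -15) = -9
n2.1 (MIN): min(17, -18, 20) = -18
n2.2 (MIN): min(8, 17) = 8
n2.3 (MIN): min(-16, -14) = -16
n2 (MAX): max(-18, 8, -16) = 8
n3.1 (MIN): min(-1, 6, 4, -9) = -9
n3.2 (MIN): min(-6, -18, 8) = -18
n3.3 (MIN): min(14, -2) = -2
n3 (MAX): max(-9, -18, -2) = -2
r (MIN): min(-9, 8, -2) = -9
At r, MIN picks n1 (lowest: -9).
At n1, MAX picks n1.1 (highest: -9).
At n1.1, MIN picks n1.1.3 (lowest: -9).
Terminal value -9.

r -> n1 -> n1.1 -> n1.1.3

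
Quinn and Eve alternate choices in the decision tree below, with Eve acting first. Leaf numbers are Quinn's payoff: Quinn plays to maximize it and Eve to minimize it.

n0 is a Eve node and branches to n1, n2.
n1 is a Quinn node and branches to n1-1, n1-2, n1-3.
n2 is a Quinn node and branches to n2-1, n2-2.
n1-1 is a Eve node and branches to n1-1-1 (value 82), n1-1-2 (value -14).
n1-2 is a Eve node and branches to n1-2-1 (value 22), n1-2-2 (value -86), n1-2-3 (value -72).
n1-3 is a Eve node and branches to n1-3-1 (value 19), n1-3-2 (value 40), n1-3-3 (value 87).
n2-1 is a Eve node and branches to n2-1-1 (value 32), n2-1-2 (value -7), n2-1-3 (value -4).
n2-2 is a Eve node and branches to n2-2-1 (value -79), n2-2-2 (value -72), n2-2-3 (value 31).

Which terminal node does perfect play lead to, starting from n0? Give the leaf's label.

n1-1 (Eve): min(82, -14) = -14
n1-2 (Eve): min(22, -86, -72) = -86
n1-3 (Eve): min(19, 40, 87) = 19
n1 (Quinn): max(-14, -86, 19) = 19
n2-1 (Eve): min(32, -7, -4) = -7
n2-2 (Eve): min(-79, -72, 31) = -79
n2 (Quinn): max(-7, -79) = -7
n0 (Eve): min(19, -7) = -7
At n0, Eve picks n2 (lowest: -7).
At n2, Quinn picks n2-1 (highest: -7).
At n2-1, Eve picks n2-1-2 (lowest: -7).
Terminal value -7.

n2-1-2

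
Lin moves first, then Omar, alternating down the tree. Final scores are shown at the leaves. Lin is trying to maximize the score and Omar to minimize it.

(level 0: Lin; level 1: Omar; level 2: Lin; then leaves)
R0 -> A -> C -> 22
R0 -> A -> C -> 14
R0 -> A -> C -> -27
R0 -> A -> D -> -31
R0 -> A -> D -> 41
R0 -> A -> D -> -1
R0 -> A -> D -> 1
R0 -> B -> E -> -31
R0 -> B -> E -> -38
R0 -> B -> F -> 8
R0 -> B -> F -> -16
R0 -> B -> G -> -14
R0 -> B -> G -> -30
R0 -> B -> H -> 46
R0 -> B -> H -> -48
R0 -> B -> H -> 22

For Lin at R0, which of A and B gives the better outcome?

A

C (Lin): max(22, 14, -27) = 22
D (Lin): max(-31, 41, -1, 1) = 41
A (Omar): min(22, 41) = 22
E (Lin): max(-31, -38) = -31
F (Lin): max(8, -16) = 8
G (Lin): max(-14, -30) = -14
H (Lin): max(46, -48, 22) = 46
B (Omar): min(-31, 8, -14, 46) = -31
Lin prefers the higher value; A=22, B=-31. A is better since 22 > -31.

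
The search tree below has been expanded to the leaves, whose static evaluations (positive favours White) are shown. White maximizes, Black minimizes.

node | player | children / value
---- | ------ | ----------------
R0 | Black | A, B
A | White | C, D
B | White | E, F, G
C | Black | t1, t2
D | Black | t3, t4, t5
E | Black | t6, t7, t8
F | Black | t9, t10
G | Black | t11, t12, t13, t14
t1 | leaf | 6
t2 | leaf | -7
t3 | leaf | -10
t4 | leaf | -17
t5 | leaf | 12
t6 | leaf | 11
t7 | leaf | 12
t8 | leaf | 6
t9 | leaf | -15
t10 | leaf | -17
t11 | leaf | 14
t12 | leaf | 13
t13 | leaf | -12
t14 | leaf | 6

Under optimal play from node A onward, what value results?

C (Black): min(6, -7) = -7
D (Black): min(-10, -17, 12) = -17
A (White): max(-7, -17) = -7

-7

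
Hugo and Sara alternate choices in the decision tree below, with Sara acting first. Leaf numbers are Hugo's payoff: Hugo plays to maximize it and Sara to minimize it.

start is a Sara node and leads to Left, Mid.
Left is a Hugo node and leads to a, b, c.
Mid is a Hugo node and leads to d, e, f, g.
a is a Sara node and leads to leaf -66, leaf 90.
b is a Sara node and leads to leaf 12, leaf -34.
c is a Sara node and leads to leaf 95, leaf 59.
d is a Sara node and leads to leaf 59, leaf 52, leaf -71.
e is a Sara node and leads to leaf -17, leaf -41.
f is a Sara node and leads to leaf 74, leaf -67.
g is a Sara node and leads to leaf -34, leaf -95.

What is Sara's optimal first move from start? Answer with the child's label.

Mid

a (Sara): min(-66, 90) = -66
b (Sara): min(12, -34) = -34
c (Sara): min(95, 59) = 59
Left (Hugo): max(-66, -34, 59) = 59
d (Sara): min(59, 52, -71) = -71
e (Sara): min(-17, -41) = -41
f (Sara): min(74, -67) = -67
g (Sara): min(-34, -95) = -95
Mid (Hugo): max(-71, -41, -67, -95) = -41
start (Sara): min(59, -41) = -41
Sara at start wants the lowest of {Left=59, Mid=-41}, so chooses Mid.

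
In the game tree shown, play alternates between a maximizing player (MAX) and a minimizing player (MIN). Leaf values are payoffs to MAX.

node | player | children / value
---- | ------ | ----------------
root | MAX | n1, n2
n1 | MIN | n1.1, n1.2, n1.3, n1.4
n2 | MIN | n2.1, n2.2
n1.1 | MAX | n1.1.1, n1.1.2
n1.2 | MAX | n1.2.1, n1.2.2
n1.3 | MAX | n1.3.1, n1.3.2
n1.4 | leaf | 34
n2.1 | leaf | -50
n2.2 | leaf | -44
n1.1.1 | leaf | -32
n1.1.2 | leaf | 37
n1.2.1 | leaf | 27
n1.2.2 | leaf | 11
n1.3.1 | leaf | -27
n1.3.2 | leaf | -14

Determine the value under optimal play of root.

n1.1 (MAX): max(-32, 37) = 37
n1.2 (MAX): max(27, 11) = 27
n1.3 (MAX): max(-27, -14) = -14
n1 (MIN): min(37, 27, -14, 34) = -14
n2 (MIN): min(-50, -44) = -50
root (MAX): max(-14, -50) = -14

-14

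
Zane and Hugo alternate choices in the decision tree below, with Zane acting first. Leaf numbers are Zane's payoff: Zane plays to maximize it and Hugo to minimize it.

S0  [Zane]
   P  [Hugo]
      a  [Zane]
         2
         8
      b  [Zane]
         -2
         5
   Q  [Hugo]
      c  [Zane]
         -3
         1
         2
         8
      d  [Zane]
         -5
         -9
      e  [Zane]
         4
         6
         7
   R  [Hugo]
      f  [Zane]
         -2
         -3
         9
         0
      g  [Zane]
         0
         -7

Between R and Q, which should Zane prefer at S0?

R

f (Zane): max(-2, -3, 9, 0) = 9
g (Zane): max(0, -7) = 0
R (Hugo): min(9, 0) = 0
c (Zane): max(-3, 1, 2, 8) = 8
d (Zane): max(-5, -9) = -5
e (Zane): max(4, 6, 7) = 7
Q (Hugo): min(8, -5, 7) = -5
Zane prefers the higher value; R=0, Q=-5. R is better since 0 > -5.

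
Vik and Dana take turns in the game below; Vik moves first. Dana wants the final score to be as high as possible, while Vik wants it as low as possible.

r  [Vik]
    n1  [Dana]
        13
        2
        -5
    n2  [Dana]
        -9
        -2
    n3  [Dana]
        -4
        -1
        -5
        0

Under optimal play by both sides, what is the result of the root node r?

-2

n1 (Dana): max(13, 2, -5) = 13
n2 (Dana): max(-9, -2) = -2
n3 (Dana): max(-4, -1, -5, 0) = 0
r (Vik): min(13, -2, 0) = -2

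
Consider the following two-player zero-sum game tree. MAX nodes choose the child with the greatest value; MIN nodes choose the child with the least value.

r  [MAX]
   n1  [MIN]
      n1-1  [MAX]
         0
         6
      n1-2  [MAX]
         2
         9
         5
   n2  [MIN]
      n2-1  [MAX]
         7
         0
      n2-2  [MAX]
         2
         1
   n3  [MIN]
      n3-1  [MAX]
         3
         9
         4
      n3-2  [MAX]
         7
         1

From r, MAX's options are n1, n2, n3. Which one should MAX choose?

n3

n1-1 (MAX): max(0, 6) = 6
n1-2 (MAX): max(2, 9, 5) = 9
n1 (MIN): min(6, 9) = 6
n2-1 (MAX): max(7, 0) = 7
n2-2 (MAX): max(2, 1) = 2
n2 (MIN): min(7, 2) = 2
n3-1 (MAX): max(3, 9, 4) = 9
n3-2 (MAX): max(7, 1) = 7
n3 (MIN): min(9, 7) = 7
r (MAX): max(6, 2, 7) = 7
MAX at r wants the highest of {n1=6, n2=2, n3=7}, so chooses n3.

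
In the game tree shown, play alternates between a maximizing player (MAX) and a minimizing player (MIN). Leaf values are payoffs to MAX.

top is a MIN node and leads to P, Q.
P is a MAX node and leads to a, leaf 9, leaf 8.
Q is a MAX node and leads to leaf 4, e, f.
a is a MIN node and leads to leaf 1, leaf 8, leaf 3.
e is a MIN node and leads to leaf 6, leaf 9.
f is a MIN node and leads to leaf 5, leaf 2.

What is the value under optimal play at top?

a (MIN): min(1, 8, 3) = 1
P (MAX): max(1, 9, 8) = 9
e (MIN): min(6, 9) = 6
f (MIN): min(5, 2) = 2
Q (MAX): max(4, 6, 2) = 6
top (MIN): min(9, 6) = 6

6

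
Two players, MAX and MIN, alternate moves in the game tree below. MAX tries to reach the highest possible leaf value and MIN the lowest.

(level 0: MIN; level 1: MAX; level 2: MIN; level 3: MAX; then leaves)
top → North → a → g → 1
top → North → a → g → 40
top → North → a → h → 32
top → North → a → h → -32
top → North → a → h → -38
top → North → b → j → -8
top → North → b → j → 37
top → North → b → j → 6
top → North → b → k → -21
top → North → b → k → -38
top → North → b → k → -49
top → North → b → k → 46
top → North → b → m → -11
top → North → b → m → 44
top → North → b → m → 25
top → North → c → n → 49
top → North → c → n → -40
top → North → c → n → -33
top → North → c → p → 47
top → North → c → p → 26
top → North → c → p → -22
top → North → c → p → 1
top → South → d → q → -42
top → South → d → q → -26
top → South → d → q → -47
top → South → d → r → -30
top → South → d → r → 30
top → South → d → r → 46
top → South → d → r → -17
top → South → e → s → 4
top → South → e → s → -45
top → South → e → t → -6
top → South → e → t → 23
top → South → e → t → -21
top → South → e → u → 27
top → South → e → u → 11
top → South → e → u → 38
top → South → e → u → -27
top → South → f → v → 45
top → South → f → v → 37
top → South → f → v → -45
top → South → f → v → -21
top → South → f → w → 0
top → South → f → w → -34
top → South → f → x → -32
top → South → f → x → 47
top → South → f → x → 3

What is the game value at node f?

v (MAX): max(45, 37, -45, -21) = 45
w (MAX): max(0, -34) = 0
x (MAX): max(-32, 47, 3) = 47
f (MIN): min(45, 0, 47) = 0

0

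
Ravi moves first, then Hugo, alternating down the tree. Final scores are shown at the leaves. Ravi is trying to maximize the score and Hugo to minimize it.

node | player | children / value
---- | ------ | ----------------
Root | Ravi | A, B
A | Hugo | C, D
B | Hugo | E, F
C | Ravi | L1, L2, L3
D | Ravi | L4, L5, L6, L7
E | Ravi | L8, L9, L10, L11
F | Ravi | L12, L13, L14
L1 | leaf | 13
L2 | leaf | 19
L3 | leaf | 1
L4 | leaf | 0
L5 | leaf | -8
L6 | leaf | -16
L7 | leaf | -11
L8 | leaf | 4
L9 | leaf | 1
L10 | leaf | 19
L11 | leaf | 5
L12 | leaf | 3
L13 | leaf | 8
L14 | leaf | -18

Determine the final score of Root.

C (Ravi): max(13, 19, 1) = 19
D (Ravi): max(0, -8, -16, -11) = 0
A (Hugo): min(19, 0) = 0
E (Ravi): max(4, 1, 19, 5) = 19
F (Ravi): max(3, 8, -18) = 8
B (Hugo): min(19, 8) = 8
Root (Ravi): max(0, 8) = 8

8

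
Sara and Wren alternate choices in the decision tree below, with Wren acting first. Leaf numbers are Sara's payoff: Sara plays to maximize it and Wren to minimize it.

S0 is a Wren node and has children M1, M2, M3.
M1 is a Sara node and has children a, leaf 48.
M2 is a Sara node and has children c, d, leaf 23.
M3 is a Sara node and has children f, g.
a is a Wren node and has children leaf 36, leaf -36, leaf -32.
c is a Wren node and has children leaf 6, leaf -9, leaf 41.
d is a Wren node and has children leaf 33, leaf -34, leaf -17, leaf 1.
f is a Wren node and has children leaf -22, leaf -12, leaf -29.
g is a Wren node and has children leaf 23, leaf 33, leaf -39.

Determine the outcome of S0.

a (Wren): min(36, -36, -32) = -36
M1 (Sara): max(-36, 48) = 48
c (Wren): min(6, -9, 41) = -9
d (Wren): min(33, -34, -17, 1) = -34
M2 (Sara): max(-9, -34, 23) = 23
f (Wren): min(-22, -12, -29) = -29
g (Wren): min(23, 33, -39) = -39
M3 (Sara): max(-29, -39) = -29
S0 (Wren): min(48, 23, -29) = -29

-29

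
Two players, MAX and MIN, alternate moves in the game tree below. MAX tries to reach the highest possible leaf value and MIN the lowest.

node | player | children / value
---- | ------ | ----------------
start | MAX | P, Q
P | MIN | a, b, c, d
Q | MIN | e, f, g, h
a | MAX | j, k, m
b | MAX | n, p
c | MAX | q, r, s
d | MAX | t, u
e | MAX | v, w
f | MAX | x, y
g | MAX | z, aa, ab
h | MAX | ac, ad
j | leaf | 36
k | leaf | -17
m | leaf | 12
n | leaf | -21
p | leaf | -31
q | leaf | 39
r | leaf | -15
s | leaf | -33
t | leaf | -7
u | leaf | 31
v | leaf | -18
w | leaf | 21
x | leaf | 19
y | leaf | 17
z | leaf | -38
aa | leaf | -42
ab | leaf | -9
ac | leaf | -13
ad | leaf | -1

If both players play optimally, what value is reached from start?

a (MAX): max(36, -17, 12) = 36
b (MAX): max(-21, -31) = -21
c (MAX): max(39, -15, -33) = 39
d (MAX): max(-7, 31) = 31
P (MIN): min(36, -21, 39, 31) = -21
e (MAX): max(-18, 21) = 21
f (MAX): max(19, 17) = 19
g (MAX): max(-38, -42, -9) = -9
h (MAX): max(-13, -1) = -1
Q (MIN): min(21, 19, -9, -1) = -9
start (MAX): max(-21, -9) = -9

-9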